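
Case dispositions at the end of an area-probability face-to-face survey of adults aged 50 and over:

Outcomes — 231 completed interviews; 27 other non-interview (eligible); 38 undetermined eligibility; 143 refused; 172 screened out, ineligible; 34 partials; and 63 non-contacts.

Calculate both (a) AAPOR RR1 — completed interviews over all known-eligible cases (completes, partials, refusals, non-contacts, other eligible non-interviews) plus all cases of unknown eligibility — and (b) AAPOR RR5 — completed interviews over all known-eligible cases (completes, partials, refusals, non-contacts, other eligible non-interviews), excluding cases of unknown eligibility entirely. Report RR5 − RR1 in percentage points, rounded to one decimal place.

Top: 231
Denominator: 231 + 34 + 143 + 63 + 27 + 38 = 536
RR1 = 231 / 536 = 0.4310
Denominator: 231 + 34 + 143 + 63 + 27 = 498
RR5 = 231 / 498 = 0.4639
Difference = 46.39 − 43.10 = 3.29 percentage points

3.3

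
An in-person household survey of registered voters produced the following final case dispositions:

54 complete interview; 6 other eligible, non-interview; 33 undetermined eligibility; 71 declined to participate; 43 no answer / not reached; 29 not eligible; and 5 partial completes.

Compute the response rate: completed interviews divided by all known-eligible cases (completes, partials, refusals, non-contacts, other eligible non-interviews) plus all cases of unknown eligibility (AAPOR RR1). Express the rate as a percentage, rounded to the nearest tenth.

25.5%

Numerator: 54
Base: 54 + 5 + 71 + 43 + 6 + 33 = 212
RR1 = 54 / 212 = 0.2547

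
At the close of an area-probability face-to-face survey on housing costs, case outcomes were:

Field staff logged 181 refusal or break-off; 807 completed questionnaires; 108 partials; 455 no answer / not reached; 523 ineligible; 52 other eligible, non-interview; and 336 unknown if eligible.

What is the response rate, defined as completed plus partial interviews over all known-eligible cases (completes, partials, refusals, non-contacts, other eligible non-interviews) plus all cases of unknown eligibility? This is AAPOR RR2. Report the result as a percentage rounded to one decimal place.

Num → 807 + 108 = 915
Denominator → 807 + 108 + 181 + 455 + 52 + 336 = 1939
RR2 = 915 / 1939 = 0.4719

47.2%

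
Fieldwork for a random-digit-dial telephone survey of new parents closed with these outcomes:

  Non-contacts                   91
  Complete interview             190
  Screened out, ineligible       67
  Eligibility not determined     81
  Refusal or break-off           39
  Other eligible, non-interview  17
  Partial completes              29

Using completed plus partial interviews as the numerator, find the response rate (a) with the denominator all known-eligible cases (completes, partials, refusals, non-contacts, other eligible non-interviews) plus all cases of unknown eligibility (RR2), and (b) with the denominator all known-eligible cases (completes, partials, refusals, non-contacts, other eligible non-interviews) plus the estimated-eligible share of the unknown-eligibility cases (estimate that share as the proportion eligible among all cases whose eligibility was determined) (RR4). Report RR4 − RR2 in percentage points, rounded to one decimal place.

1.4

Numerator = 190 + 29 = 219
Base = 190 + 29 + 39 + 91 + 17 + 81 = 447
RR2 = 219 / 447 = 0.4899
Determined eligible = 190 + 29 + 39 + 91 + 17 = 366
e = 366 / (366 + 67) = 366 / 433 = 0.8453
Eligible share of unknowns = 0.8453 × 81 = 68.47
Base = 366 + 68.47 = 434.47
RR4 = 219 / 434.47 = 0.5041
Difference = 50.41 − 48.99 = 1.42 percentage points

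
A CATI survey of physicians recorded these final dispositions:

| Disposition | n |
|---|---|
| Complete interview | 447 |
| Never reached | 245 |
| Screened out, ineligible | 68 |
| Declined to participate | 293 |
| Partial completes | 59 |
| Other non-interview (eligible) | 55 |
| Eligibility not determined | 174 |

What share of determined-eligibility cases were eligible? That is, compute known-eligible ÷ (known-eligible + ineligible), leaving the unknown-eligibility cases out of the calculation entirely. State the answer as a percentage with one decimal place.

94.2%

Eligible (known): 447 + 59 + 293 + 245 + 55 = 1099
e = 1099 / (1099 + 68) = 1099 / 1167 = 0.9417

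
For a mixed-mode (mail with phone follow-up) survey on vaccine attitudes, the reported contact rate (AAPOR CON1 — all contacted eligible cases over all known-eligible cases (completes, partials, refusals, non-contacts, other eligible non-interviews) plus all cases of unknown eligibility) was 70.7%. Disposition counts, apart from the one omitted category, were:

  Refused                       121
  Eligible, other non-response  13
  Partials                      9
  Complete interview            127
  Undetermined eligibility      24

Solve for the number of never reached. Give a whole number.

88

Numerator: 127 + 9 + 121 + 13 = 270
CON1 = 270 / D = 0.707
D = 270 / 0.707 = 381.9
Rest of base = 294
never reached = 381.9 − 294 ≈ 88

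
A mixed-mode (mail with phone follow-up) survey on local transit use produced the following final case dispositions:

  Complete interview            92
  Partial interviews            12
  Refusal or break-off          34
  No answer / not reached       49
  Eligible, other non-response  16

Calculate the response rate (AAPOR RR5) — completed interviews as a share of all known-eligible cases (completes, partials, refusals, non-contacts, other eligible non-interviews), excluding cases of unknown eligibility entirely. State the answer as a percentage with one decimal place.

45.3%

Numerator → 92
Denom → 92 + 12 + 34 + 49 + 16 = 203
RR5 = 92 / 203 = 0.4532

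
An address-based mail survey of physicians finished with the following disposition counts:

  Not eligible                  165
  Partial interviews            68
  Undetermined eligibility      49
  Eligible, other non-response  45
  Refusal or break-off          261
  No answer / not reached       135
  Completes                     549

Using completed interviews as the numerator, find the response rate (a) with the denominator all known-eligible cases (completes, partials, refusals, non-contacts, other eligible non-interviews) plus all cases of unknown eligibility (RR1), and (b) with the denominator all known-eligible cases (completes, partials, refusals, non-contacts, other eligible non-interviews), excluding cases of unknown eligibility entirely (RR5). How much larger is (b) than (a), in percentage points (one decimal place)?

Numerator → 549
Denominator → 549 + 68 + 261 + 135 + 45 + 49 = 1107
RR1 = 549 / 1107 = 0.4959
Denominator → 549 + 68 + 261 + 135 + 45 = 1058
RR5 = 549 / 1058 = 0.5189
Difference = 51.89 − 49.59 = 2.30 percentage points

2.3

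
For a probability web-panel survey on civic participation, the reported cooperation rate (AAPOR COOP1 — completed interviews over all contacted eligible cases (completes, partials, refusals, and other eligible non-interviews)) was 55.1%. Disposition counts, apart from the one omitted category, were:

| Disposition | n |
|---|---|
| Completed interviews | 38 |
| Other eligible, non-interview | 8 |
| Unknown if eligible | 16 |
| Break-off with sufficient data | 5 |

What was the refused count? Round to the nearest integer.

18

COOP1 = 38 / D = 0.551
D = 38 / 0.551 = 69.0
Rest of base = 51
refused = 69.0 − 51 ≈ 18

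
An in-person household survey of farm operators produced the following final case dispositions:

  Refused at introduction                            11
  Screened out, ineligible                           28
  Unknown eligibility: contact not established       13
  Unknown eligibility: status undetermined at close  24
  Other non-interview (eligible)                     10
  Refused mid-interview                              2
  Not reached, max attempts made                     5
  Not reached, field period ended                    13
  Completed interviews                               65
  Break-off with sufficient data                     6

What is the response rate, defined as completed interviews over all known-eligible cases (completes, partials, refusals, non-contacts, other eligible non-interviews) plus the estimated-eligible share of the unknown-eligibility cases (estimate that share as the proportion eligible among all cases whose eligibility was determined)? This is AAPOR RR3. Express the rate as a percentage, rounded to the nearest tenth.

45.9%

Declined to participate = 11 + 2 = 13
No answer / not reached = 13 + 5 = 18
Eligibility not determined = 13 + 24 = 37
Top: 65
Known eligible: 65 + 6 + 13 + 18 + 10 = 112
e = 112 / (112 + 28) = 112 / 140 = 0.8000
Eligible share of unknowns: 0.8000 × 37 = 29.60
Denominator: 112 + 29.60 = 141.60
RR3 = 65 / 141.60 = 0.4590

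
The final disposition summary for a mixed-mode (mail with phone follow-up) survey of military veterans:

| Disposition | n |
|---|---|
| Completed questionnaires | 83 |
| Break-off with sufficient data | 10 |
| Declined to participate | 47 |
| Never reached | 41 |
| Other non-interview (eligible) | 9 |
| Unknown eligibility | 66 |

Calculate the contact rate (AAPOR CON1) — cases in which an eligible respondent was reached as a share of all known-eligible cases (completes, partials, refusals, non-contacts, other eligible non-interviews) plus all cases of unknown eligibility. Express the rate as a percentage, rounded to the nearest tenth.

58.2%

Num = 83 + 10 + 47 + 9 = 149
Base = 83 + 10 + 47 + 41 + 9 + 66 = 256
CON1 = 149 / 256 = 0.5820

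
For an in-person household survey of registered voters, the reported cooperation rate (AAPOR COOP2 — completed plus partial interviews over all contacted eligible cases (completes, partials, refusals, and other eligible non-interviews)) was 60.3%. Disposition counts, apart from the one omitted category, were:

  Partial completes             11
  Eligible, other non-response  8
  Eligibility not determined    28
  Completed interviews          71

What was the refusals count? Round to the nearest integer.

46

Num → 71 + 11 = 82
COOP2 = 82 / D = 0.603
D = 82 / 0.603 = 136.0
Rest of base = 90
refusals = 136.0 − 90 ≈ 46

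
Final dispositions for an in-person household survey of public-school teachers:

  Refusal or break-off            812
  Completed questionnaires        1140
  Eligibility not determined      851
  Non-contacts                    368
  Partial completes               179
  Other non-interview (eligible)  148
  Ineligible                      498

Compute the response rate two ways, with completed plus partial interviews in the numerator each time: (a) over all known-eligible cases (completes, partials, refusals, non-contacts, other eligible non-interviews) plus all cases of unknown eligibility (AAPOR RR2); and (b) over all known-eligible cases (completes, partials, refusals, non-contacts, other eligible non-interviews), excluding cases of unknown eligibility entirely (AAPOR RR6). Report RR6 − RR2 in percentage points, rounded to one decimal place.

Num → 1140 + 179 = 1319
Denom → 1140 + 179 + 812 + 368 + 148 + 851 = 3498
RR2 = 1319 / 3498 = 0.3771
Denom → 1140 + 179 + 812 + 368 + 148 = 2647
RR6 = 1319 / 2647 = 0.4983
Difference = 49.83 − 37.71 = 12.12 percentage points

12.1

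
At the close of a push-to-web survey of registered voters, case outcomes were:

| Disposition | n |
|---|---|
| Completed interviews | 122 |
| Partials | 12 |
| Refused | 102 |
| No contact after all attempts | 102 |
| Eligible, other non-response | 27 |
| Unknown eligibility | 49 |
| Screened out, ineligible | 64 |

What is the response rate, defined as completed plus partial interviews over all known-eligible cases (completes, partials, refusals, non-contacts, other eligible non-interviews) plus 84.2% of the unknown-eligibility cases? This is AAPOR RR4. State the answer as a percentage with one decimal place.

Num: 122 + 12 = 134
Eligible (known): 122 + 12 + 102 + 102 + 27 = 365
Eligible share of unknowns: 0.8420 × 49 = 41.26
Base: 365 + 41.26 = 406.26
RR4 = 134 / 406.26 = 0.3298

33.0%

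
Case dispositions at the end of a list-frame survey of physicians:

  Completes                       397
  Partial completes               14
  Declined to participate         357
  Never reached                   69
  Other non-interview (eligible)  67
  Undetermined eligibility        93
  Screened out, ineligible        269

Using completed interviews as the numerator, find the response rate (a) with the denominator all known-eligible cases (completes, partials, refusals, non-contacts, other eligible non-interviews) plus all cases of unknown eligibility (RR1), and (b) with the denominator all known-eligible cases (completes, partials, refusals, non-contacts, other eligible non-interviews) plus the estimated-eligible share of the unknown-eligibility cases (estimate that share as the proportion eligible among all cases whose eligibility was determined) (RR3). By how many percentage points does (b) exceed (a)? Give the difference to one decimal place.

0.9

Num → 397
Denominator → 397 + 14 + 357 + 69 + 67 + 93 = 997
RR1 = 397 / 997 = 0.3982
Known eligible → 397 + 14 + 357 + 69 + 67 = 904
e = 904 / (904 + 269) = 904 / 1173 = 0.7707
e × U → 0.7707 × 93 = 71.68
Denominator → 904 + 71.68 = 975.68
RR3 = 397 / 975.68 = 0.4069
Difference = 40.69 − 39.82 = 0.87 percentage points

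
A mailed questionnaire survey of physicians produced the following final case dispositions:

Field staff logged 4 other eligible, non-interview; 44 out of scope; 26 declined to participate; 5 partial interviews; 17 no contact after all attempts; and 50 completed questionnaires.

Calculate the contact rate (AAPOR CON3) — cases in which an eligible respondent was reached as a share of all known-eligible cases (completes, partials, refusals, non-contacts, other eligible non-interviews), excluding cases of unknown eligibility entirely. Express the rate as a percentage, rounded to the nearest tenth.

Num: 50 + 5 + 26 + 4 = 85
Base: 50 + 5 + 26 + 17 + 4 = 102
CON3 = 85 / 102 = 0.8333

83.3%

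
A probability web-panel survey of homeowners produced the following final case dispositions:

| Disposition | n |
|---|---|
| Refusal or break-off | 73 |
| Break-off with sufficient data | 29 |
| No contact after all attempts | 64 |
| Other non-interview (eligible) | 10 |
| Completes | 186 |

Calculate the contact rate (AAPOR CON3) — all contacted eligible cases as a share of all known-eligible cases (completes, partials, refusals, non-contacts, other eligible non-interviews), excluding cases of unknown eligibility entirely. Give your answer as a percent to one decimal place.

82.3%

Numerator = 186 + 29 + 73 + 10 = 298
Base = 186 + 29 + 73 + 64 + 10 = 362
CON3 = 298 / 362 = 0.8232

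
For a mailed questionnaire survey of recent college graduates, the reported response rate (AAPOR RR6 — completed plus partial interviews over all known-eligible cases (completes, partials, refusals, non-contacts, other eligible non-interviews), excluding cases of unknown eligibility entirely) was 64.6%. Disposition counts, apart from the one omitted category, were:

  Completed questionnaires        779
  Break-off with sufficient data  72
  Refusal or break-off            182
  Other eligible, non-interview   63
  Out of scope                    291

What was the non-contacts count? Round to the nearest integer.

221

Top → 779 + 72 = 851
RR6 = 851 / D = 0.646
D = 851 / 0.646 = 1317.3
Remaining denominator categories sum to 1096
non-contacts = 1317.3 − 1096 ≈ 221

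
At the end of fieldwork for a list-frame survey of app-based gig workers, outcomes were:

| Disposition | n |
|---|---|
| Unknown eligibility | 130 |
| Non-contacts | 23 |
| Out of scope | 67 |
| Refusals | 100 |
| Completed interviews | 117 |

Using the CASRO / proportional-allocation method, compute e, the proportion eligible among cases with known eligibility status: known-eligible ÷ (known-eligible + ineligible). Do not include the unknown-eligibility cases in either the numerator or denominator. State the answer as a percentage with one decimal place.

Known eligible = 117 + 100 + 23 = 240
e = 240 / (240 + 67) = 240 / 307 = 0.7818

78.2%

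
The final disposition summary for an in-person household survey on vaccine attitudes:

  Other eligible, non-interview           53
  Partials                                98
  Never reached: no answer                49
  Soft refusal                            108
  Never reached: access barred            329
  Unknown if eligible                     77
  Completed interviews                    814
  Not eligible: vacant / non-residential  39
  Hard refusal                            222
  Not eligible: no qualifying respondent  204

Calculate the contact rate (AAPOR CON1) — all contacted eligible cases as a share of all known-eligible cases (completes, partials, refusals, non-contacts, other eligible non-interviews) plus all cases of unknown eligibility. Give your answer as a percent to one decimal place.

Refused = 222 + 108 = 330
Non-contacts = 49 + 329 = 378
Screened out, ineligible = 204 + 39 = 243
Num → 814 + 98 + 330 + 53 = 1295
Denominator → 814 + 98 + 330 + 378 + 53 + 77 = 1750
CON1 = 1295 / 1750 = 0.7400

74.0%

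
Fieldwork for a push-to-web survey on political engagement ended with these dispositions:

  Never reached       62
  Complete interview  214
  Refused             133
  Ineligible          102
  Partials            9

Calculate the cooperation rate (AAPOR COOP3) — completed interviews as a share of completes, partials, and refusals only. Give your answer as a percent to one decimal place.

60.1%

Numerator = 214
Base = 214 + 9 + 133 = 356
COOP3 = 214 / 356 = 0.6011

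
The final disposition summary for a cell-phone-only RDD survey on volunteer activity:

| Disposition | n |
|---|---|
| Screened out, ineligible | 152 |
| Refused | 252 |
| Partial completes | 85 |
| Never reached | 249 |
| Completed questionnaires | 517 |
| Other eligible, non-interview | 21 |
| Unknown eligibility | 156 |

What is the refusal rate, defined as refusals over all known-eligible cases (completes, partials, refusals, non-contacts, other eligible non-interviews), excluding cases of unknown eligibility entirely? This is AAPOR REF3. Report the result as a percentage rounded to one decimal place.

22.4%

Top = 252
Base = 517 + 85 + 252 + 249 + 21 = 1124
REF3 = 252 / 1124 = 0.2242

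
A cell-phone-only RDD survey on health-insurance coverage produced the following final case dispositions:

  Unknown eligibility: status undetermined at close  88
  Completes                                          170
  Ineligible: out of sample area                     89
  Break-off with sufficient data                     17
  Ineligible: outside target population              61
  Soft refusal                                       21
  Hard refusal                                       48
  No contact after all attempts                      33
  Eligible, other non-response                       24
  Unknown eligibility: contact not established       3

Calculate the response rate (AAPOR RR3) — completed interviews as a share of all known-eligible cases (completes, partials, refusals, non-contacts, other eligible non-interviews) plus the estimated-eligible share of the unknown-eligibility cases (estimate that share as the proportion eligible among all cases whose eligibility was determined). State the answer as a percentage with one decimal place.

45.4%

Refusals = 48 + 21 = 69
Eligibility not determined = 3 + 88 = 91
Ineligible = 61 + 89 = 150
Numerator → 170
Determined eligible → 170 + 17 + 69 + 33 + 24 = 313
e = 313 / (313 + 150) = 313 / 463 = 0.6760
e × U → 0.6760 × 91 = 61.52
Denominator → 313 + 61.52 = 374.52
RR3 = 170 / 374.52 = 0.4539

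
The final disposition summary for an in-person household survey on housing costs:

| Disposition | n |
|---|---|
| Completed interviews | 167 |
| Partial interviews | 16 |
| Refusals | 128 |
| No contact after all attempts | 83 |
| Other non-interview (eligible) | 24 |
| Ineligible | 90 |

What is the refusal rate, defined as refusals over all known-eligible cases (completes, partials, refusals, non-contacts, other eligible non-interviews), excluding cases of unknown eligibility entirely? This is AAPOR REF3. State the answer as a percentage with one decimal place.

30.6%

Num: 128
Base: 167 + 16 + 128 + 83 + 24 = 418
REF3 = 128 / 418 = 0.3062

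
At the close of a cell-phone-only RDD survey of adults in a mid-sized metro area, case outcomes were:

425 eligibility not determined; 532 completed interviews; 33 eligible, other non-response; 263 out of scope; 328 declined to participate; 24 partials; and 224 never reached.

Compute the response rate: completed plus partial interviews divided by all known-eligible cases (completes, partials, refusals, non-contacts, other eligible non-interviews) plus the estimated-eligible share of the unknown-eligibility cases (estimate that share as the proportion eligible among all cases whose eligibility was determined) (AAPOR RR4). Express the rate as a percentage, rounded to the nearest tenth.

Numerator = 532 + 24 = 556
Known eligible = 532 + 24 + 328 + 224 + 33 = 1141
e = 1141 / (1141 + 263) = 1141 / 1404 = 0.8127
e × U = 0.8127 × 425 = 345.40
Denominator = 1141 + 345.40 = 1486.40
RR4 = 556 / 1486.40 = 0.3741

37.4%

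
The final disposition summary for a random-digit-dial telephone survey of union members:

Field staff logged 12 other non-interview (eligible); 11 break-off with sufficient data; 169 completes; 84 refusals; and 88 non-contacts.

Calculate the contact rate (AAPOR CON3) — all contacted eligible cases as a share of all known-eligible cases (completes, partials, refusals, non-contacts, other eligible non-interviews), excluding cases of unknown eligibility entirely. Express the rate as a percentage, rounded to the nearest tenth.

75.8%

Num = 169 + 11 + 84 + 12 = 276
Base = 169 + 11 + 84 + 88 + 12 = 364
CON3 = 276 / 364 = 0.7582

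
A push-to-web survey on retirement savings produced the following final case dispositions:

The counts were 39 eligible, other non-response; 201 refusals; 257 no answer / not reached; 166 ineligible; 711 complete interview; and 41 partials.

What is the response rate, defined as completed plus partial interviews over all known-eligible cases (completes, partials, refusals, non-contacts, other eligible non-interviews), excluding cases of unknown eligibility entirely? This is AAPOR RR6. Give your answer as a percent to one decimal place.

60.2%

Numerator → 711 + 41 = 752
Base → 711 + 41 + 201 + 257 + 39 = 1249
RR6 = 752 / 1249 = 0.6021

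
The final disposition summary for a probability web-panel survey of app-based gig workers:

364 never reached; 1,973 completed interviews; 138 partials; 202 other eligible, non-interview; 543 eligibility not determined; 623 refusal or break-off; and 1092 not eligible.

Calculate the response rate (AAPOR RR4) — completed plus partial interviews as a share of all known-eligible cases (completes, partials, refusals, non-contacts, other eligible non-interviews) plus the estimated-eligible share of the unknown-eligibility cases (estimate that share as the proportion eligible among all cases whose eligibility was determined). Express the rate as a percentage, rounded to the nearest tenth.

Numerator → 1973 + 138 = 2111
Determined eligible → 1973 + 138 + 623 + 364 + 202 = 3300
e = 3300 / (3300 + 1092) = 3300 / 4392 = 0.7514
e × U → 0.7514 × 543 = 408.01
Base → 3300 + 408.01 = 3708.01
RR4 = 2111 / 3708.01 = 0.5693

56.9%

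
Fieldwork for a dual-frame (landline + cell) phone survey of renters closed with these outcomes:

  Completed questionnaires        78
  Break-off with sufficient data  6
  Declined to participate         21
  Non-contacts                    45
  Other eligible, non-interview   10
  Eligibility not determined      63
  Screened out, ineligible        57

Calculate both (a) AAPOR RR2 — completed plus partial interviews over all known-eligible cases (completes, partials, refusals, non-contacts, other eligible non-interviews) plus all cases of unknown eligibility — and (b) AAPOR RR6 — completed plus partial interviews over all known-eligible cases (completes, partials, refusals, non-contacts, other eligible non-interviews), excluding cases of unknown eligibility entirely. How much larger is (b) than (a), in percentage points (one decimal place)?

Numerator → 78 + 6 = 84
Denominator → 78 + 6 + 21 + 45 + 10 + 63 = 223
RR2 = 84 / 223 = 0.3767
Denominator → 78 + 6 + 21 + 45 + 10 = 160
RR6 = 84 / 160 = 0.5250
Difference = 52.50 − 37.67 = 14.83 percentage points

14.8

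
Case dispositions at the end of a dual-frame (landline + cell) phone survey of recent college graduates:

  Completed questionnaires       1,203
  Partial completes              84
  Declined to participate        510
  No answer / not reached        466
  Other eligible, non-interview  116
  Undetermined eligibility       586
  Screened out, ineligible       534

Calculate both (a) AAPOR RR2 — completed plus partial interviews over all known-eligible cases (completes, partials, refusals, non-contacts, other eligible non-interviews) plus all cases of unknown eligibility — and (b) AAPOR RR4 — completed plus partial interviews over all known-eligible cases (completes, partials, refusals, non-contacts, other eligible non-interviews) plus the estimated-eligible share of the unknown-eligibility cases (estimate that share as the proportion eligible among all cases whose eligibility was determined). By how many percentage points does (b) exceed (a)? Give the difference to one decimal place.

Top → 1203 + 84 = 1287
Denominator → 1203 + 84 + 510 + 466 + 116 + 586 = 2965
RR2 = 1287 / 2965 = 0.4341
Determined eligible → 1203 + 84 + 510 + 466 + 116 = 2379
e = 2379 / (2379 + 534) = 2379 / 2913 = 0.8167
Eligible share of unknowns → 0.8167 × 586 = 478.59
Denominator → 2379 + 478.59 = 2857.59
RR4 = 1287 / 2857.59 = 0.4504
Difference = 45.04 − 43.41 = 1.63 percentage points

1.6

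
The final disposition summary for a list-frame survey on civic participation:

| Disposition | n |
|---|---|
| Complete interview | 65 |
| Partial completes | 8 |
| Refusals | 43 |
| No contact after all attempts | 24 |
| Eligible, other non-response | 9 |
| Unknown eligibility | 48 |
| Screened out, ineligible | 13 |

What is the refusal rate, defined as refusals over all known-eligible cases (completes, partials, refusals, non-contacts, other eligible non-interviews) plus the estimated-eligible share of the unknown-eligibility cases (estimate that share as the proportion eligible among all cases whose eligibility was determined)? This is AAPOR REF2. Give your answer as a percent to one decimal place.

Top → 43
Determined eligible → 65 + 8 + 43 + 24 + 9 = 149
e = 149 / (149 + 13) = 149 / 162 = 0.9198
Eligible share of unknowns → 0.9198 × 48 = 44.15
Denominator → 149 + 44.15 = 193.15
REF2 = 43 / 193.15 = 0.2226

22.3%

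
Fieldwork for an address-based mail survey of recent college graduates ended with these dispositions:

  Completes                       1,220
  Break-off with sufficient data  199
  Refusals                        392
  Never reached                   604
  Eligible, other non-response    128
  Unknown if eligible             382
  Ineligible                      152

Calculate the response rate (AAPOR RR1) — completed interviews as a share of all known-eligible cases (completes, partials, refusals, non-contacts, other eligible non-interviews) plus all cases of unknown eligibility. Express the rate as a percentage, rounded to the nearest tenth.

41.7%

Num: 1220
Denominator: 1220 + 199 + 392 + 604 + 128 + 382 = 2925
RR1 = 1220 / 2925 = 0.4171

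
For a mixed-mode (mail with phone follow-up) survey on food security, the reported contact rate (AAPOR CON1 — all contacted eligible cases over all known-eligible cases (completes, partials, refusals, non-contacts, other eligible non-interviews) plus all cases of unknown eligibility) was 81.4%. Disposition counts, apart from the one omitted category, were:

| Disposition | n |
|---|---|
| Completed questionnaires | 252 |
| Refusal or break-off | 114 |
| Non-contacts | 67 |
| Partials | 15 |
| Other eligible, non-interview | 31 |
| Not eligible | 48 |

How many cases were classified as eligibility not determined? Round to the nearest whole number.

27

Num: 252 + 15 + 114 + 31 = 412
CON1 = 412 / D = 0.814
D = 412 / 0.814 = 506.1
Rest of base = 479
eligibility not determined = 506.1 − 479 ≈ 27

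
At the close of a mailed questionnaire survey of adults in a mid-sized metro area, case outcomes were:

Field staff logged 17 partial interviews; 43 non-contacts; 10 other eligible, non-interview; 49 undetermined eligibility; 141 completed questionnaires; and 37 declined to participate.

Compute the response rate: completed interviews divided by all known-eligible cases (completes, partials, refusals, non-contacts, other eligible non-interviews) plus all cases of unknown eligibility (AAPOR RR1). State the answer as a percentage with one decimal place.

Numerator → 141
Base → 141 + 17 + 37 + 43 + 10 + 49 = 297
RR1 = 141 / 297 = 0.4747

47.5%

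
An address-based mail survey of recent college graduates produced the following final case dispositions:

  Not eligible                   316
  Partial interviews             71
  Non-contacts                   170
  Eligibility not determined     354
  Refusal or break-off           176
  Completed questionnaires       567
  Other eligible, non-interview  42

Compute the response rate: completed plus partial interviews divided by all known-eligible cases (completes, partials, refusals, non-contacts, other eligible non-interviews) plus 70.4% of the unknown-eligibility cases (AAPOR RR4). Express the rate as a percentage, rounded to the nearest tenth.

Numerator: 567 + 71 = 638
Determined eligible: 567 + 71 + 176 + 170 + 42 = 1026
Estimated eligible among unknowns: 0.7040 × 354 = 249.22
Denom: 1026 + 249.22 = 1275.22
RR4 = 638 / 1275.22 = 0.5003

50.0%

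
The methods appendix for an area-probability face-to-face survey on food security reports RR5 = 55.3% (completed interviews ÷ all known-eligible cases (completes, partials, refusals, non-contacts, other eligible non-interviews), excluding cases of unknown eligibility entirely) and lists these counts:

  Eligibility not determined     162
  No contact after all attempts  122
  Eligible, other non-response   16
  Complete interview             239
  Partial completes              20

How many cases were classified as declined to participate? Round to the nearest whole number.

35

RR5 = 239 / D = 0.553
D = 239 / 0.553 = 432.2
Remaining denominator categories sum to 397
declined to participate = 432.2 − 397 ≈ 35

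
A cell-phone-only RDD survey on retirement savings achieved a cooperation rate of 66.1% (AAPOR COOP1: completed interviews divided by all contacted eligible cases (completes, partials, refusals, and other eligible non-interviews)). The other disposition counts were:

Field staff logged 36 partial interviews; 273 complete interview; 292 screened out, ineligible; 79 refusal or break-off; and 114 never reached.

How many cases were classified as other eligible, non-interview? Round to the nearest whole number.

COOP1 = 273 / D = 0.661
D = 273 / 0.661 = 413.0
Rest of base = 388
other eligible, non-interview = 413.0 − 388 ≈ 25

25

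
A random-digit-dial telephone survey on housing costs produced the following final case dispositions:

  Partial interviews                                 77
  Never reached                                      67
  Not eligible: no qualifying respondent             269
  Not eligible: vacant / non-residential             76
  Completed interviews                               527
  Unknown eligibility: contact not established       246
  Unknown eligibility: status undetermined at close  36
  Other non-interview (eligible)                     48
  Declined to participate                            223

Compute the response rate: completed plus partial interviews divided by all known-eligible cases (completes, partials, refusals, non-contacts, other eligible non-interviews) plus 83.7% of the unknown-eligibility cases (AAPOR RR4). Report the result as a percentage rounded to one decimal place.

Unknown eligibility = 246 + 36 = 282
Out of scope = 269 + 76 = 345
Top → 527 + 77 = 604
Determined eligible → 527 + 77 + 223 + 67 + 48 = 942
e × U → 0.8370 × 282 = 236.03
Denom → 942 + 236.03 = 1178.03
RR4 = 604 / 1178.03 = 0.5127

51.3%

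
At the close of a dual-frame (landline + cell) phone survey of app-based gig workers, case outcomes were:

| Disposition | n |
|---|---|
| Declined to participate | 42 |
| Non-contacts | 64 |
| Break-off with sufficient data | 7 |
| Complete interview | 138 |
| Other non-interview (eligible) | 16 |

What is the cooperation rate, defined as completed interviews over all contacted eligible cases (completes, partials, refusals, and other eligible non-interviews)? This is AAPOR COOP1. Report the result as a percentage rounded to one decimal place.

Num = 138
Denom = 138 + 7 + 42 + 16 = 203
COOP1 = 138 / 203 = 0.6798

68.0%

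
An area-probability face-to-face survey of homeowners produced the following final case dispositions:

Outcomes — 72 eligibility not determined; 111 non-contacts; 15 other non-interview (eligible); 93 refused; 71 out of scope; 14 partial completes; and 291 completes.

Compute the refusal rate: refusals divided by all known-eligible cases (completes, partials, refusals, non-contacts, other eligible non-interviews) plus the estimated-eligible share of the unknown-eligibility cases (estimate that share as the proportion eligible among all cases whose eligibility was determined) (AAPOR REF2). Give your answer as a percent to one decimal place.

Numerator → 93
Eligible (known) → 291 + 14 + 93 + 111 + 15 = 524
e = 524 / (524 + 71) = 524 / 595 = 0.8807
Eligible share of unknowns → 0.8807 × 72 = 63.41
Denominator → 524 + 63.41 = 587.41
REF2 = 93 / 587.41 = 0.1583

15.8%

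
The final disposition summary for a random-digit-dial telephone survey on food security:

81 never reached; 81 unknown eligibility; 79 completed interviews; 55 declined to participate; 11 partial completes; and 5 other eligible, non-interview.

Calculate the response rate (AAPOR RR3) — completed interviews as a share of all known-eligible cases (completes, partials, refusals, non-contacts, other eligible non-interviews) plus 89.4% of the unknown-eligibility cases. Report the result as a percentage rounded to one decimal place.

26.0%

Num → 79
Determined eligible → 79 + 11 + 55 + 81 + 5 = 231
Estimated eligible among unknowns → 0.8940 × 81 = 72.41
Base → 231 + 72.41 = 303.41
RR3 = 79 / 303.41 = 0.2604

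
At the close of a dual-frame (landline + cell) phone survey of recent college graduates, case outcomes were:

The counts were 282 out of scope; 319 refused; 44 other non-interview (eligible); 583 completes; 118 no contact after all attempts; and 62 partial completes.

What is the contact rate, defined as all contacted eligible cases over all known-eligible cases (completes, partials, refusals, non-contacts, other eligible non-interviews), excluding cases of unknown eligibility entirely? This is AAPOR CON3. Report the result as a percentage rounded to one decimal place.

89.5%

Numerator: 583 + 62 + 319 + 44 = 1008
Denom: 583 + 62 + 319 + 118 + 44 = 1126
CON3 = 1008 / 1126 = 0.8952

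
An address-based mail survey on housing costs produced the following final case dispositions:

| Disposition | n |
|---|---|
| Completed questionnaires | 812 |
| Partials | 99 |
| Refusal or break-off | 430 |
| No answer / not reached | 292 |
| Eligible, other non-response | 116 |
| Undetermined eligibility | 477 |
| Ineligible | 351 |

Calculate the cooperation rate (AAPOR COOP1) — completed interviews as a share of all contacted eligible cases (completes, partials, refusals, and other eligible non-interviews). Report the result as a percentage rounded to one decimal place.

55.7%

Num = 812
Base = 812 + 99 + 430 + 116 = 1457
COOP1 = 812 / 1457 = 0.5573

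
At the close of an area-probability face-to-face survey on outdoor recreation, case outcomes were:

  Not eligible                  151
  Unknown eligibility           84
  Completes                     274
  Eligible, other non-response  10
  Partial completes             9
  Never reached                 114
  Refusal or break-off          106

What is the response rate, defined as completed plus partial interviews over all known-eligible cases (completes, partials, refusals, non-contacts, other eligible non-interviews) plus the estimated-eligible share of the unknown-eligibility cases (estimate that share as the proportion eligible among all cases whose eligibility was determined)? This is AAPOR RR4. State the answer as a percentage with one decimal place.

49.0%

Numerator → 274 + 9 = 283
Eligible (known) → 274 + 9 + 106 + 114 + 10 = 513
e = 513 / (513 + 151) = 513 / 664 = 0.7726
e × U → 0.7726 × 84 = 64.90
Base → 513 + 64.90 = 577.90
RR4 = 283 / 577.90 = 0.4897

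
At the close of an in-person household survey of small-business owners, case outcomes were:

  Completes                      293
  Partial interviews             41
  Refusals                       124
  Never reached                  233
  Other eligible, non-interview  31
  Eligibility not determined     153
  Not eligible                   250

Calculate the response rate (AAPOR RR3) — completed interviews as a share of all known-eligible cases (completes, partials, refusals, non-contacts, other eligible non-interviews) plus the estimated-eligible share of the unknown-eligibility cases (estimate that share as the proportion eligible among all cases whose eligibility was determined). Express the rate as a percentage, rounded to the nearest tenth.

Top = 293
Eligible (known) = 293 + 41 + 124 + 233 + 31 = 722
e = 722 / (722 + 250) = 722 / 972 = 0.7428
e × U = 0.7428 × 153 = 113.65
Base = 722 + 113.65 = 835.65
RR3 = 293 / 835.65 = 0.3506

35.1%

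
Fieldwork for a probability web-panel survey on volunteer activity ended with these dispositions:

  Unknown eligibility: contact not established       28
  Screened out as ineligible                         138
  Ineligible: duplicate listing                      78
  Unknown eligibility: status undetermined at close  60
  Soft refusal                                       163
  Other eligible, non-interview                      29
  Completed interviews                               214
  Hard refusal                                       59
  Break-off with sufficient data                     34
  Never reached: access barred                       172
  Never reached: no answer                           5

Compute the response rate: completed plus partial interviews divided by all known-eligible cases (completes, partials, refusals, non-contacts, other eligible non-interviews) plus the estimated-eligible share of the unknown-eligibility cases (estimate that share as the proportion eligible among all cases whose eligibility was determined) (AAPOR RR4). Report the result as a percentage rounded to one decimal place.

Refusal or break-off = 59 + 163 = 222
Non-contacts = 5 + 172 = 177
Undetermined eligibility = 28 + 60 = 88
Out of scope = 138 + 78 = 216
Top = 214 + 34 = 248
Known eligible = 214 + 34 + 222 + 177 + 29 = 676
e = 676 / (676 + 216) = 676 / 892 = 0.7578
Estimated eligible among unknowns = 0.7578 × 88 = 66.69
Denom = 676 + 66.69 = 742.69
RR4 = 248 / 742.69 = 0.3339

33.4%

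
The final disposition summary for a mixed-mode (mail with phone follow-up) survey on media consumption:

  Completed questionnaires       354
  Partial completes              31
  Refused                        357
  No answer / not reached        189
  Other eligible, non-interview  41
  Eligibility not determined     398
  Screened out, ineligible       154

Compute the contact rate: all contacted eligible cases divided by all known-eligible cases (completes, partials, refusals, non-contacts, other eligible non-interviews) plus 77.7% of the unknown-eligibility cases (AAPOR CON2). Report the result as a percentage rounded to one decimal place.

Top → 354 + 31 + 357 + 41 = 783
Eligible (known) → 354 + 31 + 357 + 189 + 41 = 972
Estimated eligible among unknowns → 0.7770 × 398 = 309.25
Denom → 972 + 309.25 = 1281.25
CON2 = 783 / 1281.25 = 0.6111

61.1%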